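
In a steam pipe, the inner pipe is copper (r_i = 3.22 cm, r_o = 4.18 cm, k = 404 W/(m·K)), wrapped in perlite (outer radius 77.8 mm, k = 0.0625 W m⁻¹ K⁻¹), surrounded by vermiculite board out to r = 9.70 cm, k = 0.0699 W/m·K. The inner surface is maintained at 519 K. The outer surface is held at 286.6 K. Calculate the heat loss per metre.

Series thermal resistances, inner to outer:
  R'_copper = ln(0.0418/0.0322)/(2πk) = 0.2609/(2π·404) = 1.028×10^-4 m·K/W
  R'_perlite = ln(0.0778/0.0418)/(2πk) = 0.6212/(2π·0.0625) = 1.582 m·K/W
  R'_vermiculite board = ln(0.0970/0.0778)/(2πk) = 0.2206/(2π·0.0699) = 0.5022 m·K/W
ΣR = 1.028×10^-4 + 1.582 + 0.5022 = 2.084 m·K/W
Q' = ΔT/ΣR = (519 K − 286.6 K)/2.084 = 112 W/m

Q' = 112 W/m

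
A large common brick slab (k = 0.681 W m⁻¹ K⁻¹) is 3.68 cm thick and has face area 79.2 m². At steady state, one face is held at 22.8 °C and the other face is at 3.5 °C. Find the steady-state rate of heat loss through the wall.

Q = kA·ΔT/L = 0.681 × 79.2 × |22.8 °C − 3.5 °C| / 0.0368 = 28300 W

Q = 28.3 kW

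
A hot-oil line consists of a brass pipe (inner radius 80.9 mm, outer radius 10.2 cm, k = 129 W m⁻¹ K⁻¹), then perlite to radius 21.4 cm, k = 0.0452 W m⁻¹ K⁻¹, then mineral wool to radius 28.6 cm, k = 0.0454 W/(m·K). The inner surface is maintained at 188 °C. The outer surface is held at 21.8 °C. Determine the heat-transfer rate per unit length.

Treat each layer as a resistance in series:
  R'_brass = ln(0.102/0.0809)/(2πk) = 0.2318/(2π·129) = 2.859×10^-4 m·K/W
  R'_perlite = ln(0.214/0.102)/(2πk) = 0.7410/(2π·0.0452) = 2.609 m·K/W
  R'_mineral wool = ln(0.286/0.214)/(2πk) = 0.2900/(2π·0.0454) = 1.017 m·K/W
ΣR = 2.859×10^-4 + 2.609 + 1.017 = 3.626 m·K/W
Q' = ΔT/ΣR = (188 °C − 21.8 °C)/3.626 = 45.8 W/m

Q' = 45.8 W/m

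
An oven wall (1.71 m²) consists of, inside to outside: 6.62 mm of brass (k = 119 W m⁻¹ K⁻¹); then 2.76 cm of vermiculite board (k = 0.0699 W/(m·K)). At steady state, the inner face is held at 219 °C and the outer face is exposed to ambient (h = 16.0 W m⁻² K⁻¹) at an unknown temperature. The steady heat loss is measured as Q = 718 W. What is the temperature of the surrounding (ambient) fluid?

Sum the resistances:
  R_brass = L/(kA) = 0.00662/(119·1.71) = 3.253×10^-5 K/W
  R_vermiculite board = L/(kA) = 0.0276/(0.0699·1.71) = 0.2309 K/W
  R_conv,out = 1/(hA) = 1/(16.0·1.71) = 0.03655 K/W
ΣR = 0.2675 K/W
ΔT = Q·ΣR = 718 × 0.2675 = 192.1 K
Heat flows outward, so T_out = T_in − ΔT = 219 − 192.1 = 26.9 °C

T_out = 26.9 °C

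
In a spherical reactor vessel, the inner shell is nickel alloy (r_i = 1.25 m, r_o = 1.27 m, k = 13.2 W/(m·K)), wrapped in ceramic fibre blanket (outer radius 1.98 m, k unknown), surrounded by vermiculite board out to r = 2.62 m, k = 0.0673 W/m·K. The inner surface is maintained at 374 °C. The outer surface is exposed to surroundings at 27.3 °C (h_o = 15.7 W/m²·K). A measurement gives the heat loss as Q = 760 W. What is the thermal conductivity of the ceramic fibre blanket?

k = 0.0726 W/m·K

ΣR = ΔT/Q = |374 − 27.3|/760 = 0.4562 K/W
Known resistances:
  R_nickel alloy = (1/1.25 − 1/1.27)/(4πk) = 0.01260/(4π·13.2) = 7.595×10^-5 K/W
  R_vermiculite board = (1/1.98 − 1/2.62)/(4πk) = 0.1234/(4π·0.0673) = 0.1459 K/W
  R_conv,out = 1/(4πr²h) = 1/(4π·2.62²·15.7) = 7.384×10^-4 K/W
R_ceramic fibre blanket = ΣR − ΣR_known = 0.4562 − 0.1467 = 0.3095 K/W
(1/r₁−1/r₂)/(4πk) = 0.3095 ⇒ k = 0.2824/(4π·0.3095) = 0.0726 W/m·K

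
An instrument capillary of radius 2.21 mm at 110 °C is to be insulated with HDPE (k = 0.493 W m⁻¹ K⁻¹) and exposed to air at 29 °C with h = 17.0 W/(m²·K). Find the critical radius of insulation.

r_cr = 2.90 cm

For a cylinder, r_cr = k_ins/h = 0.493/17.0 = 0.0290 m = 2.90 cm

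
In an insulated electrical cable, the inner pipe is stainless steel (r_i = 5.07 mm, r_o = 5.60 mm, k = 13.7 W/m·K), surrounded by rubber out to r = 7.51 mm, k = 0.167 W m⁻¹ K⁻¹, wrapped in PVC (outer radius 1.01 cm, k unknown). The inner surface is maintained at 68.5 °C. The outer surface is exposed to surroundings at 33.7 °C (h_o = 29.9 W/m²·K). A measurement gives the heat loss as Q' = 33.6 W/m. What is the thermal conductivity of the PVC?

ΣR = ΔT/Q' = |68.5 − 33.7|/33.6 = 1.036 m·K/W
Known resistances:
  R'_stainless steel = ln(0.00560/0.00507)/(2πk) = 0.09943/(2π·13.7) = 0.001155 m·K/W
  R'_rubber = ln(0.00751/0.00560)/(2πk) = 0.2935/(2π·0.167) = 0.2797 m·K/W
  R'_conv,out = 1/(2πr h) = 1/(2π·0.0101·29.9) = 0.5270 m·K/W
R_PVC = ΣR − ΣR_known = 1.036 − 0.8079 = 0.2281 m·K/W
ln(r₂/r₁)/(2πk) = 0.2281 ⇒ k = 0.2963/(2π·0.2281) = 0.207 W/m·K

k = 0.207 W/m·K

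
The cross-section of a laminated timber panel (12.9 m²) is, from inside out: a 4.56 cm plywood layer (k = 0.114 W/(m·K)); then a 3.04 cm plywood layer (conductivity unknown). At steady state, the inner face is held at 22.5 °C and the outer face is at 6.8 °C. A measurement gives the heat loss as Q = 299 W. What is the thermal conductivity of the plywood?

ΣR = ΔT/Q = |22.5 − 6.8|/299 = 0.05251 K/W
Known resistances:
  R_plywood = L/(kA) = 0.0456/(0.114·12.9) = 0.03101 K/W
R_plywood = ΣR − ΣR_known = 0.05251 − 0.03101 = 0.02150 K/W
L/(kA) = 0.02150 ⇒ k = 0.0304/(0.02150·12.9) = 0.110 W/m·K

k = 0.110 W/m·K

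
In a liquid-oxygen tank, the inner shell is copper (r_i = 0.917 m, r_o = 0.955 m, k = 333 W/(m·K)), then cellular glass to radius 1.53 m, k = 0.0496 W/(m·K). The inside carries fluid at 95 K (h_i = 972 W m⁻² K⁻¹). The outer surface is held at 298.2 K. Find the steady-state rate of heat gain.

Resistance network (inner→outer):
  R_conv,in = 1/(4πr²h) = 1/(4π·0.917²·972) = 9.736×10^-5 K/W
  R_copper = (1/0.917 − 1/0.955)/(4πk) = 0.04339/(4π·333) = 1.037×10^-5 K/W
  R_cellular glass = (1/0.955 − 1/1.53)/(4πk) = 0.3935/(4π·0.0496) = 0.6314 K/W
ΣR = 9.736×10^-5 + 1.037×10^-5 + 0.6314 = 0.6315 K/W
Q = ΔT/ΣR = (95 K − 298.2 K)/0.6315 = -322 W
(Negative Q ⇒ heat flows inward; heat gain = 322 W.)

Q = 322 W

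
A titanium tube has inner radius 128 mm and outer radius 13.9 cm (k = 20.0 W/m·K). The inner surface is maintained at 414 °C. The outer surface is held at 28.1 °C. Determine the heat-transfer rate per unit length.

Q' = 2πk·ΔT/ln(r₂/r₁) = 2π × 20.0 × 385.9 / ln(0.139/0.128) = 5.88×10^5 W/m

Q' = 5.88×10^5 W/m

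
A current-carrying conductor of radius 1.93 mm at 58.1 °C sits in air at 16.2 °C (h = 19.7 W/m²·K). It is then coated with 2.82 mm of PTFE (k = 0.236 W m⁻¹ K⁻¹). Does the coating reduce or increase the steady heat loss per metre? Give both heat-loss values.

Critical radius for a cylinder: r_cr = k/h = 0.0120 m = 1.20 cm.
Outer radius after coating: r₂ = 0.00193 + 0.00282 = 0.00475 m.
Since r₁ < r_cr and r₂ ≤ r_cr, the coating moves toward the maximum at r_cr — heat loss rises.
Bare: R = 1/(2πr₁h) = 4.186 m·K/W; Q = 41.9/4.186 = 10.0 W/m.
Coated: R = R_cond + R_conv = 2.308 m·K/W; Q = 41.9/2.308 = 18.2 W/m.

increases: 10.0 → 18.2 W/m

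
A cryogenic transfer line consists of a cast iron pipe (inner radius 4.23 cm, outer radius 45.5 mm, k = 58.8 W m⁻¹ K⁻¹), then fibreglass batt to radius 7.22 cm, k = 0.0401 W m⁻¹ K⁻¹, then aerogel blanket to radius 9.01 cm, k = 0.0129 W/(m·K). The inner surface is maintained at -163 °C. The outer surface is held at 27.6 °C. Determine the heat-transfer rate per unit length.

Q' = 41.7 W/m

Resistance network (inner→outer):
  R'_cast iron = ln(0.0455/0.0423)/(2πk) = 0.07293/(2π·58.8) = 1.974×10^-4 m·K/W
  R'_fibreglass batt = ln(0.0722/0.0455)/(2πk) = 0.4617/(2π·0.0401) = 1.833 m·K/W
  R'_aerogel blanket = ln(0.0901/0.0722)/(2πk) = 0.2215/(2π·0.0129) = 2.733 m·K/W
ΣR = 1.974×10^-4 + 1.833 + 2.733 = 4.566 m·K/W
Q' = ΔT/ΣR = (-163 °C − 27.6 °C)/4.566 = -41.7 W/m
(Negative Q' ⇒ heat flows inward; heat gain = 41.7 W/m.)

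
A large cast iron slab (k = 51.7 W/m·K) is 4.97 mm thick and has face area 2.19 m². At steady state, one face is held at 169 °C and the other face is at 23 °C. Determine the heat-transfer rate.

Q = 3330 kW

Q = kA·ΔT/L = 51.7 × 2.19 × |169 °C − 23 °C| / 0.00497 = 3.33×10^6 W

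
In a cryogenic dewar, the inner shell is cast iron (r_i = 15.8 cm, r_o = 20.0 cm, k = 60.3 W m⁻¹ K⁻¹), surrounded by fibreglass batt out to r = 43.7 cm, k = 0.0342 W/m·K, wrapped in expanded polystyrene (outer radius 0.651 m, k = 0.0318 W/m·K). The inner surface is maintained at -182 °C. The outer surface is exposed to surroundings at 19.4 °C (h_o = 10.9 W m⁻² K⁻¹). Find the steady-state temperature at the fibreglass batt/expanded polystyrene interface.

Series thermal resistances, inner to outer:
  R_cast iron = (1/0.158 − 1/0.200)/(4πk) = 1.329/(4π·60.3) = 0.001754 K/W
  R_fibreglass batt = (1/0.200 − 1/0.437)/(4πk) = 2.712/(4π·0.0342) = 6.310 K/W
  R_expanded polystyrene = (1/0.437 − 1/0.651)/(4πk) = 0.7522/(4π·0.0318) = 1.882 K/W
  R_conv,out = 1/(4πr²h) = 1/(4π·0.651²·10.9) = 0.01723 K/W
ΣR = 0.001754 + 6.310 + 1.882 + 0.01723 = 8.211 K/W
Q = ΔT/ΣR = (-182 °C − 19.4 °C)/8.211 = -24.53 W
From the inner boundary to the fibreglass batt/expanded polystyrene interface, ΣR_partial = 6.312 K/W.
T_interface = T_in − Q·ΣR_partial = -182 °C − (-24.53)(6.312) = -27.2 °C

T = -27.2 °C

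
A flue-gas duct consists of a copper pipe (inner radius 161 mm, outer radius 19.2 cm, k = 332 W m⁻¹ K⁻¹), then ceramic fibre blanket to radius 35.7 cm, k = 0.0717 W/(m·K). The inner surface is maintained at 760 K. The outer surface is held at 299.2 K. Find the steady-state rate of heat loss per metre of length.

Treat each layer as a resistance in series:
  R'_copper = ln(0.192/0.161)/(2πk) = 0.1761/(2π·332) = 8.441×10^-5 m·K/W
  R'_ceramic fibre blanket = ln(0.357/0.192)/(2πk) = 0.6202/(2π·0.0717) = 1.377 m·K/W
ΣR = 8.441×10^-5 + 1.377 = 1.377 m·K/W
Q' = ΔT/ΣR = (760 K − 299.2 K)/1.377 = 335 W/m

Q' = 335 W/m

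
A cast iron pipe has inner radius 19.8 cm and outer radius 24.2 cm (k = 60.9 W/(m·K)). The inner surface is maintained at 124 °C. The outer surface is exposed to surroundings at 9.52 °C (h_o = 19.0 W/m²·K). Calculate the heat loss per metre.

Q' = 3.26 kW/m

Resistance network (inner→outer):
  R'_cast iron = ln(0.242/0.198)/(2πk) = 0.2007/(2π·60.9) = 5.244×10^-4 m·K/W
  R'_conv,out = 1/(2πr h) = 1/(2π·0.242·19.0) = 0.03461 m·K/W
ΣR = 5.244×10^-4 + 0.03461 = 0.03513 m·K/W
Q' = ΔT/ΣR = (124 °C − 9.52 °C)/0.03513 = 3260 W/m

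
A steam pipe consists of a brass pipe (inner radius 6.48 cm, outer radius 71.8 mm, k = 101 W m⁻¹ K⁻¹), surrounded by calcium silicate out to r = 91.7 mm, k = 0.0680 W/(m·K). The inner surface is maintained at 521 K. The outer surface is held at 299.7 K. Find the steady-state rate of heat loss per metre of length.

Series thermal resistances, inner to outer:
  R'_brass = ln(0.0718/0.0648)/(2πk) = 0.1026/(2π·101) = 1.616×10^-4 m·K/W
  R'_calcium silicate = ln(0.0917/0.0718)/(2πk) = 0.2446/(2π·0.0680) = 0.5726 m·K/W
ΣR = 1.616×10^-4 + 0.5726 = 0.5728 m·K/W
Q' = ΔT/ΣR = (521 K − 299.7 K)/0.5728 = 386 W/m

Q' = 386 W/m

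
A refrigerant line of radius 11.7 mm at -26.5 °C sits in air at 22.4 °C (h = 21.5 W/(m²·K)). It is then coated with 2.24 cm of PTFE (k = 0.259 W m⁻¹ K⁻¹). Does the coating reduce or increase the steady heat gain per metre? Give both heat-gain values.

reduces: 77.3 → 55.9 W/m

Critical radius for a cylinder: r_cr = k/h = 0.0120 m = 1.20 cm.
Outer radius after coating: r₂ = 0.0117 + 0.0224 = 0.0341 m.
r₁ < r_cr < r₂: heat gain rises to a maximum at r_cr then falls. Whether the coating helps depends on whether Q(r₂) has dropped back below Q(r₁).
Bare: R = 1/(2πr₁h) = 0.6327 m·K/W; Q = 48.9/0.6327 = 77.3 W/m.
Coated: R = R_cond + R_conv = 0.8744 m·K/W; Q = 48.9/0.8744 = 55.9 W/m.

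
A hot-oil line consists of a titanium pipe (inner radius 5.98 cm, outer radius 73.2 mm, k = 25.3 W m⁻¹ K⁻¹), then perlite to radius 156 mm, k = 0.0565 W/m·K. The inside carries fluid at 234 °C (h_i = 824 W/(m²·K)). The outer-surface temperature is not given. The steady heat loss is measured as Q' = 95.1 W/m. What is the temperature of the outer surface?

T_out = 30.9 °C

Series resistances:
  R'_conv,in = 1/(2πr h) = 1/(2π·0.0598·824) = 0.003230 m·K/W
  R'_titanium = ln(0.0732/0.0598)/(2πk) = 0.2022/(2π·25.3) = 0.001272 m·K/W
  R'_perlite = ln(0.156/0.0732)/(2πk) = 0.7567/(2π·0.0565) = 2.131 m·K/W
ΣR = 2.136 m·K/W
ΔT = Q'·ΣR = 95.1 × 2.136 = 203.1 K
Heat flows outward, so T_out = T_in − ΔT = 234 − 203.1 = 30.9 °C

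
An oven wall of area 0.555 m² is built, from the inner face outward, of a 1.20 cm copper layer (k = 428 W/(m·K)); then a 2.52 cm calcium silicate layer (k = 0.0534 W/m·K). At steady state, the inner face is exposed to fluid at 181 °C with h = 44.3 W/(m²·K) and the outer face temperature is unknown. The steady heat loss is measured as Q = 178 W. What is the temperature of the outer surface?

T_out = 22.4 °C

Series resistances:
  R_conv,in = 1/(hA) = 1/(44.3·0.555) = 0.04067 K/W
  R_copper = L/(kA) = 0.0120/(428·0.555) = 5.052×10^-5 K/W
  R_calcium silicate = L/(kA) = 0.0252/(0.0534·0.555) = 0.8503 K/W
ΣR = 0.8910 K/W
ΔT = Q·ΣR = 178 × 0.8910 = 158.6 K
Heat flows outward, so T_out = T_in − ΔT = 181 − 158.6 = 22.4 °C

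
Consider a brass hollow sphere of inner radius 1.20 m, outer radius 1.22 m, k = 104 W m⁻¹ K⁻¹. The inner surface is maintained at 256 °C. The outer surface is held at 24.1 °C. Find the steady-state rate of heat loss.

Q = 2.22×10^7 W

Q = 4πk·ΔT/(1/r₁ − 1/r₂) = 4π × 104 × 231.9 / (1/1.20 − 1/1.22) = 2.22×10^7 W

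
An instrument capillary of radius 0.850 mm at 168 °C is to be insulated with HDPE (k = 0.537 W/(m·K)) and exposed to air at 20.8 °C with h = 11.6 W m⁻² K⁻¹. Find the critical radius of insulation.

r_cr = 4.63 cm

For a cylinder, r_cr = k_ins/h = 0.537/11.6 = 0.0463 m = 4.63 cm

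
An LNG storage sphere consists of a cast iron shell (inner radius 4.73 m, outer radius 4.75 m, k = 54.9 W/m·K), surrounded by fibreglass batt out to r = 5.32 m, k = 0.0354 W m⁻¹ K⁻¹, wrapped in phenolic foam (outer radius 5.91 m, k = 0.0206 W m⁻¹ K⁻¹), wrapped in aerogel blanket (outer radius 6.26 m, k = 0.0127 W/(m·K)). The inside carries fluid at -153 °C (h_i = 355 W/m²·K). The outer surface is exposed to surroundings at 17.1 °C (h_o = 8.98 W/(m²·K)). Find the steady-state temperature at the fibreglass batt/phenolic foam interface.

T = -106 °C

Treat each layer as a resistance in series:
  R_conv,in = 1/(4πr²h) = 1/(4π·4.73²·355) = 1.002×10^-5 K/W
  R_cast iron = (1/4.73 − 1/4.75)/(4πk) = 8.902×10^-4/(4π·54.9) = 1.290×10^-6 K/W
  R_fibreglass batt = (1/4.75 − 1/5.32)/(4πk) = 0.02256/(4π·0.0354) = 0.05071 K/W
  R_phenolic foam = (1/5.32 − 1/5.91)/(4πk) = 0.01877/(4π·0.0206) = 0.07249 K/W
  R_aerogel blanket = (1/5.91 − 1/6.26)/(4πk) = 0.009460/(4π·0.0127) = 0.05928 K/W
  R_conv,out = 1/(4πr²h) = 1/(4π·6.26²·8.98) = 2.261×10^-4 K/W
ΣR = 1.002×10^-5 + 1.290×10^-6 + 0.05071 + 0.07249 + 0.05928 + 2.261×10^-4 = 0.1827 K/W
Q = ΔT/ΣR = (-153 °C − 17.1 °C)/0.1827 = -931.0 W
From the inner boundary to the fibreglass batt/phenolic foam interface, ΣR_partial = 0.05072 K/W.
T_interface = T_in − Q·ΣR_partial = -153 °C − (-931.0)(0.05072) = -106 °C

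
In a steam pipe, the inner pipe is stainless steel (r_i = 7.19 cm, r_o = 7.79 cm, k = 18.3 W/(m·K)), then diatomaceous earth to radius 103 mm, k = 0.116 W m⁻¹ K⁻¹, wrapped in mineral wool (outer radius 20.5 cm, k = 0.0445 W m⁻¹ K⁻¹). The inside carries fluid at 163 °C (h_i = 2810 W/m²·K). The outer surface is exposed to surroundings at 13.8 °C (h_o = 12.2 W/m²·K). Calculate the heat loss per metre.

Resistance network (inner→outer):
  R'_conv,in = 1/(2πr h) = 1/(2π·0.0719·2810) = 7.877×10^-4 m·K/W
  R'_stainless steel = ln(0.0779/0.0719)/(2πk) = 0.08015/(2π·18.3) = 6.971×10^-4 m·K/W
  R'_diatomaceous earth = ln(0.103/0.0779)/(2πk) = 0.2793/(2π·0.116) = 0.3832 m·K/W
  R'_mineral wool = ln(0.205/0.103)/(2πk) = 0.6883/(2π·0.0445) = 2.462 m·K/W
  R'_conv,out = 1/(2πr h) = 1/(2π·0.205·12.2) = 0.06364 m·K/W
ΣR = 7.877×10^-4 + 6.971×10^-4 + 0.3832 + 2.462 + 0.06364 = 2.910 m·K/W
Q' = ΔT/ΣR = (163 °C − 13.8 °C)/2.910 = 51.3 W/m

Q' = 51.3 W/m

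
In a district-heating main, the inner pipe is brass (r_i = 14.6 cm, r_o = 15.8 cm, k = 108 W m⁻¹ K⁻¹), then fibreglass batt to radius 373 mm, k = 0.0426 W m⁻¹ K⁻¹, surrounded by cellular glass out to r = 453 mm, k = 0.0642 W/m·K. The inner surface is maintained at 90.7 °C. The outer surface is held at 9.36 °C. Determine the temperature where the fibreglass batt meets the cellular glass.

T = 20.0 °C

Series thermal resistances, inner to outer:
  R'_brass = ln(0.158/0.146)/(2πk) = 0.07899/(2π·108) = 1.164×10^-4 m·K/W
  R'_fibreglass batt = ln(0.373/0.158)/(2πk) = 0.8590/(2π·0.0426) = 3.209 m·K/W
  R'_cellular glass = ln(0.453/0.373)/(2πk) = 0.1943/(2π·0.0642) = 0.4817 m·K/W
ΣR = 1.164×10^-4 + 3.209 + 0.4817 = 3.691 m·K/W
Q' = ΔT/ΣR = (90.7 °C − 9.36 °C)/3.691 = 22.04 W/m
From the inner boundary to the fibreglass batt/cellular glass interface, ΣR_partial = 3.209 m·K/W.
T_interface = T_in − Q'·ΣR_partial = 90.7 °C − (22.04)(3.209) = 20.0 °C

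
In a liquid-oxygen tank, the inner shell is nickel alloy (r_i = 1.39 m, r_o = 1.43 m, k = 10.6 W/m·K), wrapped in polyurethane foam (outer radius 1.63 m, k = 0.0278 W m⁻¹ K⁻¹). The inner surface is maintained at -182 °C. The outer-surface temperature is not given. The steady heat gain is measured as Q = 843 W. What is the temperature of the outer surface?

T_out = 25.2 °C

Series resistances:
  R_nickel alloy = (1/1.39 − 1/1.43)/(4πk) = 0.02012/(4π·10.6) = 1.511×10^-4 K/W
  R_polyurethane foam = (1/1.43 − 1/1.63)/(4πk) = 0.08580/(4π·0.0278) = 0.2456 K/W
ΣR = 0.2458 K/W
ΔT = Q·ΣR = 843 × 0.2458 = 207.2 K
Heat flows inward, so T_out = T_in + ΔT = -182 + 207.2 = 25.2 °C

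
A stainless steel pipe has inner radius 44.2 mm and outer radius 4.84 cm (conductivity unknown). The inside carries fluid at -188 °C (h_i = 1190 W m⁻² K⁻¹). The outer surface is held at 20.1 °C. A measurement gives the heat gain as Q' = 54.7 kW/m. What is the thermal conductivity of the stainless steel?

k = 18.6 W/m·K

ΣR = ΔT/Q' = |-188 − 20.1|/54700 = 0.003804 m·K/W
Known resistances:
  R'_conv,in = 1/(2πr h) = 1/(2π·0.0442·1190) = 0.003026 m·K/W
R_stainless steel = ΣR − ΣR_known = 0.003804 − 0.003026 = 7.780×10^-4 m·K/W
ln(r₂/r₁)/(2πk) = 7.780×10^-4 ⇒ k = 0.09078/(2π·7.780×10^-4) = 18.6 W/m·K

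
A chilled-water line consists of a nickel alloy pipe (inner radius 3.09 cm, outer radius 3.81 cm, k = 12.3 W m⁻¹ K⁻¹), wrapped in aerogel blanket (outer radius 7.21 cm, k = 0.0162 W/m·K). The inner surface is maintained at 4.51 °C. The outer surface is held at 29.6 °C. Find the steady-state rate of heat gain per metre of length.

Q' = 4.00 W/m

Resistance network (inner→outer):
  R'_nickel alloy = ln(0.0381/0.0309)/(2πk) = 0.2095/(2π·12.3) = 0.002710 m·K/W
  R'_aerogel blanket = ln(0.0721/0.0381)/(2πk) = 0.6378/(2π·0.0162) = 6.266 m·K/W
ΣR = 0.002710 + 6.266 = 6.269 m·K/W
Q' = ΔT/ΣR = (4.51 °C − 29.6 °C)/6.269 = -4.00 W/m
(Negative Q' ⇒ heat flows inward; heat gain = 4.00 W/m.)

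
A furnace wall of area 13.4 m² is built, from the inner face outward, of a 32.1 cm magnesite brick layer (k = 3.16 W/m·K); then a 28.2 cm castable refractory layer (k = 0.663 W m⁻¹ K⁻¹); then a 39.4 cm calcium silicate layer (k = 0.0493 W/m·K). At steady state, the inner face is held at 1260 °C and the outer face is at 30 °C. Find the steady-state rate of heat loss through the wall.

Treat each layer as a resistance in series:
  R_magnesite brick = L/(kA) = 0.321/(3.16·13.4) = 0.007581 K/W
  R_castable refractory = L/(kA) = 0.282/(0.663·13.4) = 0.03174 K/W
  R_calcium silicate = L/(kA) = 0.394/(0.0493·13.4) = 0.5964 K/W
ΣR = 0.007581 + 0.03174 + 0.5964 = 0.6357 K/W
Q = ΔT/ΣR = (1260 °C − 30 °C)/0.6357 = 1930 W

Q = 1930 W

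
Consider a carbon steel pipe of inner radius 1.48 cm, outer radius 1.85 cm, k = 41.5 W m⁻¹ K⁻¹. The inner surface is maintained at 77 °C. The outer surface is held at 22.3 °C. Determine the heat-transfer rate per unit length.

Q' = 63900 W/m

Q' = 2πk·ΔT/ln(r₂/r₁) = 2π × 41.5 × 54.7 / ln(0.0185/0.0148) = 63900 W/m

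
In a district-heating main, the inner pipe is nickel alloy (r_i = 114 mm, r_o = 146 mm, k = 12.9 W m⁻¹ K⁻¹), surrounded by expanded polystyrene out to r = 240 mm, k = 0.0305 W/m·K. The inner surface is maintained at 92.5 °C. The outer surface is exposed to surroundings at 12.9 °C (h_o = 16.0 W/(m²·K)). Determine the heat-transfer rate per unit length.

Q' = 30.2 W/m

Treat each layer as a resistance in series:
  R'_nickel alloy = ln(0.146/0.114)/(2πk) = 0.2474/(2π·12.9) = 0.003052 m·K/W
  R'_expanded polystyrene = ln(0.240/0.146)/(2πk) = 0.4970/(2π·0.0305) = 2.594 m·K/W
  R'_conv,out = 1/(2πr h) = 1/(2π·0.240·16.0) = 0.04145 m·K/W
ΣR = 0.003052 + 2.594 + 0.04145 = 2.639 m·K/W
Q' = ΔT/ΣR = (92.5 °C − 12.9 °C)/2.639 = 30.2 W/m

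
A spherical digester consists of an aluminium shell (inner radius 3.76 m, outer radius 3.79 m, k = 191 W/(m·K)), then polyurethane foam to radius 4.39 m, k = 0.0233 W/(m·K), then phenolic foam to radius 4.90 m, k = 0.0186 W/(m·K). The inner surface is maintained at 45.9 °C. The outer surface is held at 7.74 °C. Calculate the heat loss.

Resistance network (inner→outer):
  R_aluminium = (1/3.76 − 1/3.79)/(4πk) = 0.002105/(4π·191) = 8.771×10^-7 K/W
  R_polyurethane foam = (1/3.79 − 1/4.39)/(4πk) = 0.03606/(4π·0.0233) = 0.1232 K/W
  R_phenolic foam = (1/4.39 − 1/4.90)/(4πk) = 0.02371/(4π·0.0186) = 0.1014 K/W
ΣR = 8.771×10^-7 + 0.1232 + 0.1014 = 0.2246 K/W
Q = ΔT/ΣR = (45.9 °C − 7.74 °C)/0.2246 = 170 W

Q = 170 W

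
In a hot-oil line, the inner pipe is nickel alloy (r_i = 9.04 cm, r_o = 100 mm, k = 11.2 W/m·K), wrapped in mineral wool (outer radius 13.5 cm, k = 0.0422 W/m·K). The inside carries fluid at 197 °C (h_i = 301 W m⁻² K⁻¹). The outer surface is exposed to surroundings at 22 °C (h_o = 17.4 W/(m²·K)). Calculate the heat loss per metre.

Treat each layer as a resistance in series:
  R'_conv,in = 1/(2πr h) = 1/(2π·0.0904·301) = 0.005849 m·K/W
  R'_nickel alloy = ln(0.100/0.0904)/(2πk) = 0.1009/(2π·11.2) = 0.001434 m·K/W
  R'_mineral wool = ln(0.135/0.100)/(2πk) = 0.3001/(2π·0.0422) = 1.132 m·K/W
  R'_conv,out = 1/(2πr h) = 1/(2π·0.135·17.4) = 0.06775 m·K/W
ΣR = 0.005849 + 0.001434 + 1.132 + 0.06775 = 1.207 m·K/W
Q' = ΔT/ΣR = (197 °C − 22 °C)/1.207 = 145 W/m

Q' = 145 W/m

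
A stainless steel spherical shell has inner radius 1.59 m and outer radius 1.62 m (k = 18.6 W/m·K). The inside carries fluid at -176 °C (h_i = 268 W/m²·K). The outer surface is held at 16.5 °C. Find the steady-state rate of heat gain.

Series thermal resistances, inner to outer:
  R_conv,in = 1/(4πr²h) = 1/(4π·1.59²·268) = 1.175×10^-4 K/W
  R_stainless steel = (1/1.59 − 1/1.62)/(4πk) = 0.01165/(4π·18.6) = 4.983×10^-5 K/W
ΣR = 1.175×10^-4 + 4.983×10^-5 = 1.673×10^-4 K/W
Q = ΔT/ΣR = (-176 °C − 16.5 °C)/1.673×10^-4 = -1.15×10^6 W
(Negative Q ⇒ heat flows inward; heat gain = 1.15×10^6 W.)

Q = 1150 kW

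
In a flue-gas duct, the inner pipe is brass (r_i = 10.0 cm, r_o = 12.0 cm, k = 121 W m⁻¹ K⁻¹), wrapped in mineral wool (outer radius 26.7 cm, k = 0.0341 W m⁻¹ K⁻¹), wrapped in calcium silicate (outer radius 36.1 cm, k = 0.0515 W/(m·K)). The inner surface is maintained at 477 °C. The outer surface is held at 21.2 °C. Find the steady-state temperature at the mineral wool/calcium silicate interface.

T = 112 °C

Treat each layer as a resistance in series:
  R'_brass = ln(0.120/0.100)/(2πk) = 0.1823/(2π·121) = 2.398×10^-4 m·K/W
  R'_mineral wool = ln(0.267/0.120)/(2πk) = 0.7998/(2π·0.0341) = 3.733 m·K/W
  R'_calcium silicate = ln(0.361/0.267)/(2πk) = 0.3016/(2π·0.0515) = 0.9322 m·K/W
ΣR = 2.398×10^-4 + 3.733 + 0.9322 = 4.665 m·K/W
Q' = ΔT/ΣR = (477 °C − 21.2 °C)/4.665 = 97.71 W/m
From the inner boundary to the mineral wool/calcium silicate interface, ΣR_partial = 3.733 m·K/W.
T_interface = T_in − Q'·ΣR_partial = 477 °C − (97.71)(3.733) = 112 °C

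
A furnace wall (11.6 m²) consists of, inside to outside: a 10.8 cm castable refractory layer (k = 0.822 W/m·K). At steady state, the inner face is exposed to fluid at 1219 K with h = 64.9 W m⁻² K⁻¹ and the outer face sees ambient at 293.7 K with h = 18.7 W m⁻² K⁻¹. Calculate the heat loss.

Resistance network (inner→outer):
  R_conv,in = 1/(hA) = 1/(64.9·11.6) = 0.001328 K/W
  R_castable refractory = L/(kA) = 0.108/(0.822·11.6) = 0.01133 K/W
  R_conv,out = 1/(hA) = 1/(18.7·11.6) = 0.004610 K/W
ΣR = 0.001328 + 0.01133 + 0.004610 = 0.01727 K/W
Q = ΔT/ΣR = (1219 K − 293.7 K)/0.01727 = 53600 W

Q = 53.6 kW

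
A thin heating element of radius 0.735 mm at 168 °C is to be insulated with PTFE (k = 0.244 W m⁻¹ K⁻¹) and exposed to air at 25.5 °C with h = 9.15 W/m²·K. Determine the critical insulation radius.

For a cylinder, r_cr = k_ins/h = 0.244/9.15 = 0.0267 m = 2.67 cm

r_cr = 2.67 cm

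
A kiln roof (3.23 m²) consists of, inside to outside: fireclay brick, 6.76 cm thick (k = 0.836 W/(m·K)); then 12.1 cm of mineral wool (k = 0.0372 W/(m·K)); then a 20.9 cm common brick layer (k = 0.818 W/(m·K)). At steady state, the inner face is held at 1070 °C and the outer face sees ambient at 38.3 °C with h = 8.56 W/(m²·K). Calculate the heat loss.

Series thermal resistances, inner to outer:
  R_fireclay brick = L/(kA) = 0.0676/(0.836·3.23) = 0.02503 K/W
  R_mineral wool = L/(kA) = 0.121/(0.0372·3.23) = 1.007 K/W
  R_common brick = L/(kA) = 0.209/(0.818·3.23) = 0.07910 K/W
  R_conv,out = 1/(hA) = 1/(8.56·3.23) = 0.03617 K/W
ΣR = 0.02503 + 1.007 + 0.07910 + 0.03617 = 1.147 K/W
Q = ΔT/ΣR = (1070 °C − 38.3 °C)/1.147 = 899 W

Q = 899 W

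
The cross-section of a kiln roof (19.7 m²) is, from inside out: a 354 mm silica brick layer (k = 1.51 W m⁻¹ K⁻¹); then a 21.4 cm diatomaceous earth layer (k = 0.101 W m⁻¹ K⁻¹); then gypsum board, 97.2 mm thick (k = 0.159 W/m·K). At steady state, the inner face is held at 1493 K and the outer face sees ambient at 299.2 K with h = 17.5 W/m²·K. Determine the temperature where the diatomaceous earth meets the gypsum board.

T = 563 K

Series thermal resistances, inner to outer:
  R_silica brick = L/(kA) = 0.354/(1.51·19.7) = 0.01190 K/W
  R_diatomaceous earth = L/(kA) = 0.214/(0.101·19.7) = 0.1076 K/W
  R_gypsum board = L/(kA) = 0.0972/(0.159·19.7) = 0.03103 K/W
  R_conv,out = 1/(hA) = 1/(17.5·19.7) = 0.002901 K/W
ΣR = 0.01190 + 0.1076 + 0.03103 + 0.002901 = 0.1534 K/W
Q = ΔT/ΣR = (1493 K − 299.2 K)/0.1534 = 7782 W
From the inner boundary to the diatomaceous earth/gypsum board interface, ΣR_partial = 0.1195 K/W.
T_interface = T_in − Q·ΣR_partial = 1493 K − (7782)(0.1195) = 563 K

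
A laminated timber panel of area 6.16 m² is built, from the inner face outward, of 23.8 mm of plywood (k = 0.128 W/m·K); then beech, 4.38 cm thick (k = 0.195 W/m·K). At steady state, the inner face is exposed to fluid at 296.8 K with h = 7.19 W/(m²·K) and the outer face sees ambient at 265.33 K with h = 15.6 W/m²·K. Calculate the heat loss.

Series thermal resistances, inner to outer:
  R_conv,in = 1/(hA) = 1/(7.19·6.16) = 0.02258 K/W
  R_plywood = L/(kA) = 0.0238/(0.128·6.16) = 0.03018 K/W
  R_beech = L/(kA) = 0.0438/(0.195·6.16) = 0.03646 K/W
  R_conv,out = 1/(hA) = 1/(15.6·6.16) = 0.01041 K/W
ΣR = 0.02258 + 0.03018 + 0.03646 + 0.01041 = 0.09963 K/W
Q = ΔT/ΣR = (296.8 K − 265.33 K)/0.09963 = 316 W

Q = 316 W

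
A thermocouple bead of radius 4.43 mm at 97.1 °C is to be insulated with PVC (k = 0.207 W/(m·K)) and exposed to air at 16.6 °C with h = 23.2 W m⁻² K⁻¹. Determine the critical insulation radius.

r_cr = 1.78 cm

For a sphere, r_cr = 2k_ins/h = 2·0.207/23.2 = 0.0178 m = 1.78 cm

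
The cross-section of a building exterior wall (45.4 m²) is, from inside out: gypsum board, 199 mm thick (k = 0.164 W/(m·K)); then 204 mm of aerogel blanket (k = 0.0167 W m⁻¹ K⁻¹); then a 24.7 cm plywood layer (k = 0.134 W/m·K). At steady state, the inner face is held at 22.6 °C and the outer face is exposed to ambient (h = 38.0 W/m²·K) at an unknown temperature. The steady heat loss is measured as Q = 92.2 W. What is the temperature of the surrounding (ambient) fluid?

Sum the resistances:
  R_gypsum board = L/(kA) = 0.199/(0.164·45.4) = 0.02673 K/W
  R_aerogel blanket = L/(kA) = 0.204/(0.0167·45.4) = 0.2691 K/W
  R_plywood = L/(kA) = 0.247/(0.134·45.4) = 0.04060 K/W
  R_conv,out = 1/(hA) = 1/(38.0·45.4) = 5.796×10^-4 K/W
ΣR = 0.3370 K/W
ΔT = Q·ΣR = 92.2 × 0.3370 = 31.07 K
Heat flows outward, so T_out = T_in − ΔT = 22.6 − 31.07 = -8.47 °C

T_out = -8.47 °C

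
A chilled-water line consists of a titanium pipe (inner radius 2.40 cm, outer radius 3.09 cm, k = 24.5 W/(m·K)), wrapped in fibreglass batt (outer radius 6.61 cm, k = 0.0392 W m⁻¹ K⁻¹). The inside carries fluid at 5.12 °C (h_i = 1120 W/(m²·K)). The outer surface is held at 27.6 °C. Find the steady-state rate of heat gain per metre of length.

Resistance network (inner→outer):
  R'_conv,in = 1/(2πr h) = 1/(2π·0.0240·1120) = 0.005921 m·K/W
  R'_titanium = ln(0.0309/0.0240)/(2πk) = 0.2527/(2π·24.5) = 0.001642 m·K/W
  R'_fibreglass batt = ln(0.0661/0.0309)/(2πk) = 0.7604/(2π·0.0392) = 3.087 m·K/W
ΣR = 0.005921 + 0.001642 + 3.087 = 3.095 m·K/W
Q' = ΔT/ΣR = (5.12 °C − 27.6 °C)/3.095 = -7.26 W/m
(Negative Q' ⇒ heat flows inward; heat gain = 7.26 W/m.)

Q' = 7.26 W/m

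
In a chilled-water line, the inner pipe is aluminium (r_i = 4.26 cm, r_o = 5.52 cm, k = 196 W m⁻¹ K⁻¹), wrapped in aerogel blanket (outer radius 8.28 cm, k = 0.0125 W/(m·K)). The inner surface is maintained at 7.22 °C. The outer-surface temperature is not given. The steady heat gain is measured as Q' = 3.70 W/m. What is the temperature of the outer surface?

T_out = 26.3 °C

Sum the resistances:
  R'_aluminium = ln(0.0552/0.0426)/(2πk) = 0.2591/(2π·196) = 2.104×10^-4 m·K/W
  R'_aerogel blanket = ln(0.0828/0.0552)/(2πk) = 0.4055/(2π·0.0125) = 5.163 m·K/W
ΣR = 5.163 m·K/W
ΔT = Q'·ΣR = 3.70 × 5.163 = 19.10 K
Heat flows inward, so T_out = T_in + ΔT = 7.22 + 19.10 = 26.3 °C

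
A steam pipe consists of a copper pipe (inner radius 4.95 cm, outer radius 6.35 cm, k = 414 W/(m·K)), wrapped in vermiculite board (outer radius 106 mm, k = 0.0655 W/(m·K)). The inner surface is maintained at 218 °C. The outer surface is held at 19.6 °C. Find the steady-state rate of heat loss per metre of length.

Treat each layer as a resistance in series:
  R'_copper = ln(0.0635/0.0495)/(2πk) = 0.2491/(2π·414) = 9.575×10^-5 m·K/W
  R'_vermiculite board = ln(0.106/0.0635)/(2πk) = 0.5124/(2π·0.0655) = 1.245 m·K/W
ΣR = 9.575×10^-5 + 1.245 = 1.245 m·K/W
Q' = ΔT/ΣR = (218 °C − 19.6 °C)/1.245 = 159 W/m

Q' = 159 W/m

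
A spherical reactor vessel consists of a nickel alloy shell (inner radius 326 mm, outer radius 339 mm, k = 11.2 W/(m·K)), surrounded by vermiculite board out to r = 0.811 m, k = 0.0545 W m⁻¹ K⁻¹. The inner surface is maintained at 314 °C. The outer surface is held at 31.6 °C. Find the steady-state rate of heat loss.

Series thermal resistances, inner to outer:
  R_nickel alloy = (1/0.326 − 1/0.339)/(4πk) = 0.1176/(4π·11.2) = 8.358×10^-4 K/W
  R_vermiculite board = (1/0.339 − 1/0.811)/(4πk) = 1.717/(4π·0.0545) = 2.507 K/W
ΣR = 8.358×10^-4 + 2.507 = 2.508 K/W
Q = ΔT/ΣR = (314 °C − 31.6 °C)/2.508 = 113 W

Q = 113 W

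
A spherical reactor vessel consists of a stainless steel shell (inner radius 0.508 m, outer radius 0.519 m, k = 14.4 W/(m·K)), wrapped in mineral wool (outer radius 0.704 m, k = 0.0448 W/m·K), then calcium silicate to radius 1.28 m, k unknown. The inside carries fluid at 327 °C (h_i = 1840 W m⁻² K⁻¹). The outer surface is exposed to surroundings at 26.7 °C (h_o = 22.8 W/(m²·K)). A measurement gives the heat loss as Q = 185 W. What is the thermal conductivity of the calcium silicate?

k = 0.0705 W/m·K

ΣR = ΔT/Q = |327 − 26.7|/185 = 1.623 K/W
Known resistances:
  R_conv,in = 1/(4πr²h) = 1/(4π·0.508²·1840) = 1.676×10^-4 K/W
  R_stainless steel = (1/0.508 − 1/0.519)/(4πk) = 0.04172/(4π·14.4) = 2.306×10^-4 K/W
  R_mineral wool = (1/0.519 − 1/0.704)/(4πk) = 0.5063/(4π·0.0448) = 0.8994 K/W
  R_conv,out = 1/(4πr²h) = 1/(4π·1.28²·22.8) = 0.002130 K/W
R_calcium silicate = ΣR − ΣR_known = 1.623 − 0.9019 = 0.7211 K/W
(1/r₁−1/r₂)/(4πk) = 0.7211 ⇒ k = 0.6392/(4π·0.7211) = 0.0705 W/m·K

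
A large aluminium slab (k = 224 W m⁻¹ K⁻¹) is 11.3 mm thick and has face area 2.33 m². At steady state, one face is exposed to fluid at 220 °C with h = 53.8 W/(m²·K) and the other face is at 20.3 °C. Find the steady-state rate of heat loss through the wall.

Q = 25000 W

Treat each layer as a resistance in series:
  R_conv,in = 1/(hA) = 1/(53.8·2.33) = 0.007977 K/W
  R_aluminium = L/(kA) = 0.0113/(224·2.33) = 2.165×10^-5 K/W
ΣR = 0.007977 + 2.165×10^-5 = 0.007999 K/W
Q = ΔT/ΣR = (220 °C − 20.3 °C)/0.007999 = 25000 W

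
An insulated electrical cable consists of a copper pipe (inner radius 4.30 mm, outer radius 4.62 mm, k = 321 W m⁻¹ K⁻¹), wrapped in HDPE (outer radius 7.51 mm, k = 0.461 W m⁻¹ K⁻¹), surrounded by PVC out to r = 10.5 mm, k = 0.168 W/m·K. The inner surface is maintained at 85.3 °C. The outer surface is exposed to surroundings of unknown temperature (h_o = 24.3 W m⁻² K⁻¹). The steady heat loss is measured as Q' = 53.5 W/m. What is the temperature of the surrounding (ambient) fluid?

Sum the resistances:
  R'_copper = ln(0.00462/0.00430)/(2πk) = 0.07178/(2π·321) = 3.559×10^-5 m·K/W
  R'_HDPE = ln(0.00751/0.00462)/(2πk) = 0.4858/(2π·0.461) = 0.1677 m·K/W
  R'_PVC = ln(0.0105/0.00751)/(2πk) = 0.3351/(2π·0.168) = 0.3175 m·K/W
  R'_conv,out = 1/(2πr h) = 1/(2π·0.0105·24.3) = 0.6238 m·K/W
ΣR = 1.109 m·K/W
ΔT = Q'·ΣR = 53.5 × 1.109 = 59.33 K
Heat flows outward, so T_out = T_in − ΔT = 85.3 − 59.33 = 26.0 °C

T_out = 26.0 °C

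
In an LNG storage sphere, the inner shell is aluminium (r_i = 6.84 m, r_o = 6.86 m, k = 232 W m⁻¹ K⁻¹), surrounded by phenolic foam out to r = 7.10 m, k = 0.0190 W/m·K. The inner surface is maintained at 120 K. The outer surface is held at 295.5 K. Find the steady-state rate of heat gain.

Q = 8500 W

Resistance network (inner→outer):
  R_aluminium = (1/6.84 − 1/6.86)/(4πk) = 4.262×10^-4/(4π·232) = 1.462×10^-7 K/W
  R_phenolic foam = (1/6.86 − 1/7.10)/(4πk) = 0.004928/(4π·0.0190) = 0.02064 K/W
ΣR = 1.462×10^-7 + 0.02064 = 0.02064 K/W
Q = ΔT/ΣR = (120 K − 295.5 K)/0.02064 = -8500 W
(Negative Q ⇒ heat flows inward; heat gain = 8500 W.)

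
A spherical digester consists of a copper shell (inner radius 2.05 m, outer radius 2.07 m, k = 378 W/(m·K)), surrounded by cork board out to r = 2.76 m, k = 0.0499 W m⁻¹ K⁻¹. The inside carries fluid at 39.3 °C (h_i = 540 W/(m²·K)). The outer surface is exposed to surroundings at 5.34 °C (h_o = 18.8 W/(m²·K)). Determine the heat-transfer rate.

Treat each layer as a resistance in series:
  R_conv,in = 1/(4πr²h) = 1/(4π·2.05²·540) = 3.507×10^-5 K/W
  R_copper = (1/2.05 − 1/2.07)/(4πk) = 0.004713/(4π·378) = 9.922×10^-7 K/W
  R_cork board = (1/2.07 − 1/2.76)/(4πk) = 0.1208/(4π·0.0499) = 0.1926 K/W
  R_conv,out = 1/(4πr²h) = 1/(4π·2.76²·18.8) = 5.557×10^-4 K/W
ΣR = 3.507×10^-5 + 9.922×10^-7 + 0.1926 + 5.557×10^-4 = 0.1932 K/W
Q = ΔT/ΣR = (39.3 °C − 5.34 °C)/0.1932 = 176 W

Q = 176 W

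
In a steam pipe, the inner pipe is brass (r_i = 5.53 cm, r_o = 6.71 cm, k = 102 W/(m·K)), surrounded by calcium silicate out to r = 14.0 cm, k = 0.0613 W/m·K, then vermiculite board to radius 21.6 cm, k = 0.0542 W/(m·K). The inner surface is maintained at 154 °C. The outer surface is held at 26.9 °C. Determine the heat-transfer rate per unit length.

Treat each layer as a resistance in series:
  R'_brass = ln(0.0671/0.0553)/(2πk) = 0.1934/(2π·102) = 3.018×10^-4 m·K/W
  R'_calcium silicate = ln(0.140/0.0671)/(2πk) = 0.7355/(2π·0.0613) = 1.909 m·K/W
  R'_vermiculite board = ln(0.216/0.140)/(2πk) = 0.4336/(2π·0.0542) = 1.273 m·K/W
ΣR = 3.018×10^-4 + 1.909 + 1.273 = 3.182 m·K/W
Q' = ΔT/ΣR = (154 °C − 26.9 °C)/3.182 = 39.9 W/m

Q' = 39.9 W/m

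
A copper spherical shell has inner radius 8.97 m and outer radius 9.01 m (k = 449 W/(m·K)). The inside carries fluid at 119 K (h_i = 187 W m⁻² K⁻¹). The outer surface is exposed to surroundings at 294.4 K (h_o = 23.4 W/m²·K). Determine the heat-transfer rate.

Q = 3.71×10^6 W

Resistance network (inner→outer):
  R_conv,in = 1/(4πr²h) = 1/(4π·8.97²·187) = 5.289×10^-6 K/W
  R_copper = (1/8.97 − 1/9.01)/(4πk) = 4.949×10^-4/(4π·449) = 8.772×10^-8 K/W
  R_conv,out = 1/(4πr²h) = 1/(4π·9.01²·23.4) = 4.189×10^-5 K/W
ΣR = 5.289×10^-6 + 8.772×10^-8 + 4.189×10^-5 = 4.727×10^-5 K/W
Q = ΔT/ΣR = (119 K − 294.4 K)/4.727×10^-5 = -3.71×10^6 W
(Negative Q ⇒ heat flows inward; heat gain = 3.71×10^6 W.)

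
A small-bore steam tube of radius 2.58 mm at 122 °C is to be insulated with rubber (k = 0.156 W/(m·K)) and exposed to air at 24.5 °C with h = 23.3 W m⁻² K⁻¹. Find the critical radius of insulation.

For a cylinder, r_cr = k_ins/h = 0.156/23.3 = 0.00670 m = 0.670 cm

r_cr = 0.670 cm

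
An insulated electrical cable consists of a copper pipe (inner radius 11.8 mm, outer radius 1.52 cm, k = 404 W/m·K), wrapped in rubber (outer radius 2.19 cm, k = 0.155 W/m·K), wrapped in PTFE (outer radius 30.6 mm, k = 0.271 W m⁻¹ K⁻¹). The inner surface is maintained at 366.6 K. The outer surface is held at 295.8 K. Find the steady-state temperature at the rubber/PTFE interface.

T = 320.1 K

Series thermal resistances, inner to outer:
  R'_copper = ln(0.0152/0.0118)/(2πk) = 0.2532/(2π·404) = 9.975×10^-5 m·K/W
  R'_rubber = ln(0.0219/0.0152)/(2πk) = 0.3652/(2π·0.155) = 0.3750 m·K/W
  R'_PTFE = ln(0.0306/0.0219)/(2πk) = 0.3345/(2π·0.271) = 0.1965 m·K/W
ΣR = 9.975×10^-5 + 0.3750 + 0.1965 = 0.5716 m·K/W
Q' = ΔT/ΣR = (366.6 K − 295.8 K)/0.5716 = 123.9 W/m
From the inner boundary to the rubber/PTFE interface, ΣR_partial = 0.3751 m·K/W.
T_interface = T_in − Q'·ΣR_partial = 366.6 K − (123.9)(0.3751) = 320.1 K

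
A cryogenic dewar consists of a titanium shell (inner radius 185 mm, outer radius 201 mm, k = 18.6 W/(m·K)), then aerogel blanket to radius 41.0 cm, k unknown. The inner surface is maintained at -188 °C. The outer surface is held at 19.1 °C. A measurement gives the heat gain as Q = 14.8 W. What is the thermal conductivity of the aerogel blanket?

ΣR = ΔT/Q = |-188 − 19.1|/14.8 = 13.99 K/W
Known resistances:
  R_titanium = (1/0.185 − 1/0.201)/(4πk) = 0.4303/(4π·18.6) = 0.001841 K/W
R_aerogel blanket = ΣR − ΣR_known = 13.99 − 0.001841 = 13.99 K/W
(1/r₁−1/r₂)/(4πk) = 13.99 ⇒ k = 2.536/(4π·13.99) = 0.0144 W/m·K

k = 0.0144 W/m·K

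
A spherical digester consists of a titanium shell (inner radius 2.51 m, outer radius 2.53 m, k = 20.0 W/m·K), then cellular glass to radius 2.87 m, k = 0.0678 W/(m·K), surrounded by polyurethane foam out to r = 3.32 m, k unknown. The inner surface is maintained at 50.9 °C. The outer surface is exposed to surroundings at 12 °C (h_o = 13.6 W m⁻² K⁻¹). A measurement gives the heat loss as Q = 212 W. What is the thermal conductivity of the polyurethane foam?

k = 0.0294 W/m·K

ΣR = ΔT/Q = |50.9 − 12|/212 = 0.1835 K/W
Known resistances:
  R_titanium = (1/2.51 − 1/2.53)/(4πk) = 0.003149/(4π·20.0) = 1.253×10^-5 K/W
  R_cellular glass = (1/2.53 − 1/2.87)/(4πk) = 0.04682/(4π·0.0678) = 0.05496 K/W
  R_conv,out = 1/(4πr²h) = 1/(4π·3.32²·13.6) = 5.309×10^-4 K/W
R_polyurethane foam = ΣR − ΣR_known = 0.1835 − 0.05550 = 0.1280 K/W
(1/r₁−1/r₂)/(4πk) = 0.1280 ⇒ k = 0.04723/(4π·0.1280) = 0.0294 W/m·K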